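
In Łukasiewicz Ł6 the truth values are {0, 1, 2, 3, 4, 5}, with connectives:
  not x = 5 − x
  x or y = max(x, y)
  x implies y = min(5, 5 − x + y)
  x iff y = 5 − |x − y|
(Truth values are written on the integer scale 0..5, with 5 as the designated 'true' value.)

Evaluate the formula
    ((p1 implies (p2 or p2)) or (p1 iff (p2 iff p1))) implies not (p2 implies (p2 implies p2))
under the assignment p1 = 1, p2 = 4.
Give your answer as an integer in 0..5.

0

p2 or p2 = 4 or 4 = 4
p1 implies (p2 or p2) = 1 implies 4 = 5
p2 iff p1 = 4 iff 1 = 2
p1 iff (p2 iff p1) = 1 iff 2 = 4
(p1 implies (p2 or p2)) or (p1 iff (p2 iff p1)) = 5 or 4 = 5
p2 implies p2 = 4 implies 4 = 5
p2 implies (p2 implies p2) = 4 implies 5 = 5
not (p2 implies (p2 implies p2)) = not 5 = 0
((p1 implies (p2 or p2)) or (p1 iff (p2 iff p1))) implies not (p2 implies (p2 implies p2)) = 5 implies 0 = 0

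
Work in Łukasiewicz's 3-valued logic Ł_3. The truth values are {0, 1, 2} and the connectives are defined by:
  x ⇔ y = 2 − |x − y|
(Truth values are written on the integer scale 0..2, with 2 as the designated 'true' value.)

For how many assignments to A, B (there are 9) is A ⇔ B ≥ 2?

3

A = 0, B = 0 ↦ 2  ≥
A = 0, B = 1 ↦ 1  <
A = 0, B = 2 ↦ 0  <
A = 1, B = 0 ↦ 1  <
A = 1, B = 1 ↦ 2  ≥
A = 1, B = 2 ↦ 1  <
A = 2, B = 0 ↦ 0  <
A = 2, B = 1 ↦ 1  <
A = 2, B = 2 ↦ 2  ≥
So 3 of the 9 assignments meet the threshold.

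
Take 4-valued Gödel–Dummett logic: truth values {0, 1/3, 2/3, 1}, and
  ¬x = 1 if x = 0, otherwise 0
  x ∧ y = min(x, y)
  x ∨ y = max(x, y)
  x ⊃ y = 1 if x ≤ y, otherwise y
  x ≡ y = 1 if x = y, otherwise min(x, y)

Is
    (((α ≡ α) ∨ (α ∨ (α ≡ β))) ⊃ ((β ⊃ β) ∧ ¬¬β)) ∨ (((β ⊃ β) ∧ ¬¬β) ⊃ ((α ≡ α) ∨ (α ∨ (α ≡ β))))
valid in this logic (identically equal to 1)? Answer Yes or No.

Yes

α = 0, β = 0 ↦ 1
α = 0, β = 1/3 ↦ 1
α = 0, β = 2/3 ↦ 1
α = 0, β = 1 ↦ 1
α = 1/3, β = 0 ↦ 1
α = 1/3, β = 1/3 ↦ 1
α = 1/3, β = 2/3 ↦ 1
α = 1/3, β = 1 ↦ 1
α = 2/3, β = 0 ↦ 1
α = 2/3, β = 1/3 ↦ 1
α = 2/3, β = 2/3 ↦ 1
α = 2/3, β = 1 ↦ 1
α = 1, β = 0 ↦ 1
α = 1, β = 1/3 ↦ 1
α = 1, β = 2/3 ↦ 1
α = 1, β = 1 ↦ 1
Every assignment gives a value ≥ 1.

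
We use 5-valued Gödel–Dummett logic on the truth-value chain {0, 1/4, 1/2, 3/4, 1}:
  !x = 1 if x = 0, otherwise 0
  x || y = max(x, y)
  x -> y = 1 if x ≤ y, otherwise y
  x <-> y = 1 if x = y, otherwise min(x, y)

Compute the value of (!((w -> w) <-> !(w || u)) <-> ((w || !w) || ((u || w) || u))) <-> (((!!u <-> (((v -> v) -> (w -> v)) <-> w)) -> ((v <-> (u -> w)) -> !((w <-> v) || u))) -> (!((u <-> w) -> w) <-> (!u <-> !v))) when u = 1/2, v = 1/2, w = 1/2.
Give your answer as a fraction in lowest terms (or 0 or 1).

w -> w = 1/2 -> 1/2 = 1
w || u = 1/2 || 1/2 = 1/2
!(w || u) = !1/2 = 0
(w -> w) <-> !(w || u) = 1 <-> 0 = 0
!((w -> w) <-> !(w || u)) = !0 = 1
!w = !1/2 = 0
w || !w = 1/2 || 0 = 1/2
u || w = 1/2 || 1/2 = 1/2
(u || w) || u = 1/2 || 1/2 = 1/2
(w || !w) || ((u || w) || u) = 1/2 || 1/2 = 1/2
!((w -> w) <-> !(w || u)) <-> ((w || !w) || ((u || w) || u)) = 1 <-> 1/2 = 1/2
!u = !1/2 = 0
!!u = !0 = 1
v -> v = 1/2 -> 1/2 = 1
w -> v = 1/2 -> 1/2 = 1
(v -> v) -> (w -> v) = 1 -> 1 = 1
((v -> v) -> (w -> v)) <-> w = 1 <-> 1/2 = 1/2
!!u <-> (((v -> v) -> (w -> v)) <-> w) = 1 <-> 1/2 = 1/2
u -> w = 1/2 -> 1/2 = 1
v <-> (u -> w) = 1/2 <-> 1 = 1/2
w <-> v = 1/2 <-> 1/2 = 1
(w <-> v) || u = 1 || 1/2 = 1
!((w <-> v) || u) = !1 = 0
(v <-> (u -> w)) -> !((w <-> v) || u) = 1/2 -> 0 = 0
(!!u <-> (((v -> v) -> (w -> v)) <-> w)) -> ((v <-> (u -> w)) -> !((w <-> v) || u)) = 1/2 -> 0 = 0
u <-> w = 1/2 <-> 1/2 = 1
(u <-> w) -> w = 1 -> 1/2 = 1/2
!((u <-> w) -> w) = !1/2 = 0
!u = !1/2 = 0
!v = !1/2 = 0
!u <-> !v = 0 <-> 0 = 1
!((u <-> w) -> w) <-> (!u <-> !v) = 0 <-> 1 = 0
((!!u <-> (((v -> v) -> (w -> v)) <-> w)) -> ((v <-> (u -> w)) -> !((w <-> v) || u))) -> (!((u <-> w) -> w) <-> (!u <-> !v)) = 0 -> 0 = 1
(!((w -> w) <-> !(w || u)) <-> ((w || !w) || ((u || w) || u))) <-> (((!!u <-> (((v -> v) -> (w -> v)) <-> w)) -> ((v <-> (u -> w)) -> !((w <-> v) || u))) -> (!((u <-> w) -> w) <-> (!u <-> !v))) = 1/2 <-> 1 = 1/2

1/2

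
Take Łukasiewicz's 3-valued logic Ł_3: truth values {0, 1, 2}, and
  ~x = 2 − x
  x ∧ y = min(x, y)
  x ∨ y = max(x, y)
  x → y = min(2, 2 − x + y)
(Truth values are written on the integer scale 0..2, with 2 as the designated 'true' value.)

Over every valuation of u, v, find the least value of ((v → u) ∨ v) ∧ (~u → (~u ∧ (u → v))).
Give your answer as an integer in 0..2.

1

Take u = 0, v = 1:
v → u = 1 → 0 = 1
(v → u) ∨ v = 1 ∨ 1 = 1
~u = ~0 = 2
~u = ~0 = 2
u → v = 0 → 1 = 2
~u ∧ (u → v) = 2 ∧ 2 = 2
~u → (~u ∧ (u → v)) = 2 → 2 = 2
((v → u) ∨ v) ∧ (~u → (~u ∧ (u → v))) = 1 ∧ 2 = 1
No assignment yields a value below 1, so this is the minimum.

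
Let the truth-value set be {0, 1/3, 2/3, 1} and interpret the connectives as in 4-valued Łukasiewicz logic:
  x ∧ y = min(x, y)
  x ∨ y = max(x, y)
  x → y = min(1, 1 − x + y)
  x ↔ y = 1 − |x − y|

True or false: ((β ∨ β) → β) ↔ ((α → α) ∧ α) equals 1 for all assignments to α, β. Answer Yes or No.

Counterexample: take α = 0, β = 0.
β ∨ β = 0 ∨ 0 = 0
(β ∨ β) → β = 0 → 0 = 1
α → α = 0 → 0 = 1
(α → α) ∧ α = 1 ∧ 0 = 0
((β ∨ β) → β) ↔ ((α → α) ∧ α) = 1 ↔ 0 = 0
This gives 0 ≠ 1.

No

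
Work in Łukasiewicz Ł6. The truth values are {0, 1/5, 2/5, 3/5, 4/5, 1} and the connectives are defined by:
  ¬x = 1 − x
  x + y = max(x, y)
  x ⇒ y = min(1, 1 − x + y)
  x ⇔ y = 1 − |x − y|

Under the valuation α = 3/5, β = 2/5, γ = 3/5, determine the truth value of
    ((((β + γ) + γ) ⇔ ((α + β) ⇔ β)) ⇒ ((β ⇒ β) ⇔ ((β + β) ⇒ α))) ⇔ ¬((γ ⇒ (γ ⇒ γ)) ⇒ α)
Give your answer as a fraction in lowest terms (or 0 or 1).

β + γ = 2/5 + 3/5 = 3/5
(β + γ) + γ = 3/5 + 3/5 = 3/5
α + β = 3/5 + 2/5 = 3/5
(α + β) ⇔ β = 3/5 ⇔ 2/5 = 4/5
((β + γ) + γ) ⇔ ((α + β) ⇔ β) = 3/5 ⇔ 4/5 = 4/5
β ⇒ β = 2/5 ⇒ 2/5 = 1
β + β = 2/5 + 2/5 = 2/5
(β + β) ⇒ α = 2/5 ⇒ 3/5 = 1
(β ⇒ β) ⇔ ((β + β) ⇒ α) = 1 ⇔ 1 = 1
(((β + γ) + γ) ⇔ ((α + β) ⇔ β)) ⇒ ((β ⇒ β) ⇔ ((β + β) ⇒ α)) = 4/5 ⇒ 1 = 1
γ ⇒ γ = 3/5 ⇒ 3/5 = 1
γ ⇒ (γ ⇒ γ) = 3/5 ⇒ 1 = 1
(γ ⇒ (γ ⇒ γ)) ⇒ α = 1 ⇒ 3/5 = 3/5
¬((γ ⇒ (γ ⇒ γ)) ⇒ α) = ¬3/5 = 2/5
((((β + γ) + γ) ⇔ ((α + β) ⇔ β)) ⇒ ((β ⇒ β) ⇔ ((β + β) ⇒ α))) ⇔ ¬((γ ⇒ (γ ⇒ γ)) ⇒ α) = 1 ⇔ 2/5 = 2/5

2/5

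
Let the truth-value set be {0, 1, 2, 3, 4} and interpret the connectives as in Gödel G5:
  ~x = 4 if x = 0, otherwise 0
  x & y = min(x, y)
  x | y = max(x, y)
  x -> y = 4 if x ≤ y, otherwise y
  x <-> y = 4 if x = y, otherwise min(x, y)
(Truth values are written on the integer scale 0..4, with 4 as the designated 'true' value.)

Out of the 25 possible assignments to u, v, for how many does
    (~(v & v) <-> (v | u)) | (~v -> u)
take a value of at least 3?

value 4: 21 assignments (counts)
value 3: 1 assignment (counts)
value 2: 1 assignment
value 1: 1 assignment
value 0: 1 assignment
So 22 of the 25 assignments meet the threshold.

22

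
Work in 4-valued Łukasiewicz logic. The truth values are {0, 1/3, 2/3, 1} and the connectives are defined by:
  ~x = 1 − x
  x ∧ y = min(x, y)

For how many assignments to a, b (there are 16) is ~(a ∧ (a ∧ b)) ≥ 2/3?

a = 0, b = 0 ↦ 1  ≥
a = 0, b = 1/3 ↦ 1  ≥
a = 0, b = 2/3 ↦ 1  ≥
a = 0, b = 1 ↦ 1  ≥
a = 1/3, b = 0 ↦ 1  ≥
a = 1/3, b = 1/3 ↦ 2/3  ≥
a = 1/3, b = 2/3 ↦ 2/3  ≥
a = 1/3, b = 1 ↦ 2/3  ≥
a = 2/3, b = 0 ↦ 1  ≥
a = 2/3, b = 1/3 ↦ 2/3  ≥
a = 2/3, b = 2/3 ↦ 1/3  <
a = 2/3, b = 1 ↦ 1/3  <
a = 1, b = 0 ↦ 1  ≥
a = 1, b = 1/3 ↦ 2/3  ≥
a = 1, b = 2/3 ↦ 1/3  <
a = 1, b = 1 ↦ 0  <
So 12 of the 16 assignments meet the threshold.

12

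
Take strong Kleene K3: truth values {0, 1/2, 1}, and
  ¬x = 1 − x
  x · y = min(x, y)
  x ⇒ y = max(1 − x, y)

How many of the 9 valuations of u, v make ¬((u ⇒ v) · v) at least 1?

u = 0, v = 0 ↦ 1  ≥
u = 0, v = 1/2 ↦ 1/2  <
u = 0, v = 1 ↦ 0  <
u = 1/2, v = 0 ↦ 1  ≥
u = 1/2, v = 1/2 ↦ 1/2  <
u = 1/2, v = 1 ↦ 0  <
u = 1, v = 0 ↦ 1  ≥
u = 1, v = 1/2 ↦ 1/2  <
u = 1, v = 1 ↦ 0  <
So 3 of the 9 assignments meet the threshold.

3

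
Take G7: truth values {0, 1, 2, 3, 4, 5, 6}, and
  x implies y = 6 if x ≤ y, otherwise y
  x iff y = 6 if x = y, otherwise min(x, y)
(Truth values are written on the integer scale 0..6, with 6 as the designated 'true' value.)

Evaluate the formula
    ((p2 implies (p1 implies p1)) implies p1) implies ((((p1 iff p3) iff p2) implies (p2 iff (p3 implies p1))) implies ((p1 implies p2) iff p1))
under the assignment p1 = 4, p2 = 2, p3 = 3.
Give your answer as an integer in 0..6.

2

p1 implies p1 = 4 implies 4 = 6
p2 implies (p1 implies p1) = 2 implies 6 = 6
(p2 implies (p1 implies p1)) implies p1 = 6 implies 4 = 4
p1 iff p3 = 4 iff 3 = 3
(p1 iff p3) iff p2 = 3 iff 2 = 2
p3 implies p1 = 3 implies 4 = 6
p2 iff (p3 implies p1) = 2 iff 6 = 2
((p1 iff p3) iff p2) implies (p2 iff (p3 implies p1)) = 2 implies 2 = 6
p1 implies p2 = 4 implies 2 = 2
(p1 implies p2) iff p1 = 2 iff 4 = 2
(((p1 iff p3) iff p2) implies (p2 iff (p3 implies p1))) implies ((p1 implies p2) iff p1) = 6 implies 2 = 2
((p2 implies (p1 implies p1)) implies p1) implies ((((p1 iff p3) iff p2) implies (p2 iff (p3 implies p1))) implies ((p1 implies p2) iff p1)) = 4 implies 2 = 2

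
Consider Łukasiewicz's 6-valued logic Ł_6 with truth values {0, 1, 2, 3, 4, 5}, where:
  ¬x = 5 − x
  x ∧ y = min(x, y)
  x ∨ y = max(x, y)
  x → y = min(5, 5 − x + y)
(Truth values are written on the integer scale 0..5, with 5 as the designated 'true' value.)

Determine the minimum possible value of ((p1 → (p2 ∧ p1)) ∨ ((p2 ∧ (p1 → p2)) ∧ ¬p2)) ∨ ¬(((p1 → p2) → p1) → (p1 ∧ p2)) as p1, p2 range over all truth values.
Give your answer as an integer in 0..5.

Take p1 = 4, p2 = 2:
p2 ∧ p1 = 2 ∧ 4 = 2
p1 → (p2 ∧ p1) = 4 → 2 = 3
p1 → p2 = 4 → 2 = 3
p2 ∧ (p1 → p2) = 2 ∧ 3 = 2
¬p2 = ¬2 = 3
(p2 ∧ (p1 → p2)) ∧ ¬p2 = 2 ∧ 3 = 2
(p1 → (p2 ∧ p1)) ∨ ((p2 ∧ (p1 → p2)) ∧ ¬p2) = 3 ∨ 2 = 3
p1 → p2 = 4 → 2 = 3
(p1 → p2) → p1 = 3 → 4 = 5
p1 ∧ p2 = 4 ∧ 2 = 2
((p1 → p2) → p1) → (p1 ∧ p2) = 5 → 2 = 2
¬(((p1 → p2) → p1) → (p1 ∧ p2)) = ¬2 = 3
((p1 → (p2 ∧ p1)) ∨ ((p2 ∧ (p1 → p2)) ∧ ¬p2)) ∨ ¬(((p1 → p2) → p1) → (p1 ∧ p2)) = 3 ∨ 3 = 3
No assignment yields a value below 3, so this is the minimum.

3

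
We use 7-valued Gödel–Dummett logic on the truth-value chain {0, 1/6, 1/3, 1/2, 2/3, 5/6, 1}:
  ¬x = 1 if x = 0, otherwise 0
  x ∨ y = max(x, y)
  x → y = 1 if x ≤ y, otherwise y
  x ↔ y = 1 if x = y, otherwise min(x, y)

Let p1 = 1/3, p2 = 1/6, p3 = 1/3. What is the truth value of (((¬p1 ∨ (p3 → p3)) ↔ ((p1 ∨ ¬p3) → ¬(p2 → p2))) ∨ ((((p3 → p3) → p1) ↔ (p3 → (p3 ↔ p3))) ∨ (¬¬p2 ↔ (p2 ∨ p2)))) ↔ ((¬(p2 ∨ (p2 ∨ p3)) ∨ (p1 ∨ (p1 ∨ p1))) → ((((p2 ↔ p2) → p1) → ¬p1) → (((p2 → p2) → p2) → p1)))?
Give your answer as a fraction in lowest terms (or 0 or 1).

1/3

¬p1 = ¬1/3 = 0
p3 → p3 = 1/3 → 1/3 = 1
¬p1 ∨ (p3 → p3) = 0 ∨ 1 = 1
¬p3 = ¬1/3 = 0
p1 ∨ ¬p3 = 1/3 ∨ 0 = 1/3
p2 → p2 = 1/6 → 1/6 = 1
¬(p2 → p2) = ¬1 = 0
(p1 ∨ ¬p3) → ¬(p2 → p2) = 1/3 → 0 = 0
(¬p1 ∨ (p3 → p3)) ↔ ((p1 ∨ ¬p3) → ¬(p2 → p2)) = 1 ↔ 0 = 0
p3 → p3 = 1/3 → 1/3 = 1
(p3 → p3) → p1 = 1 → 1/3 = 1/3
p3 ↔ p3 = 1/3 ↔ 1/3 = 1
p3 → (p3 ↔ p3) = 1/3 → 1 = 1
((p3 → p3) → p1) ↔ (p3 → (p3 ↔ p3)) = 1/3 ↔ 1 = 1/3
¬p2 = ¬1/6 = 0
¬¬p2 = ¬0 = 1
p2 ∨ p2 = 1/6 ∨ 1/6 = 1/6
¬¬p2 ↔ (p2 ∨ p2) = 1 ↔ 1/6 = 1/6
(((p3 → p3) → p1) ↔ (p3 → (p3 ↔ p3))) ∨ (¬¬p2 ↔ (p2 ∨ p2)) = 1/3 ∨ 1/6 = 1/3
((¬p1 ∨ (p3 → p3)) ↔ ((p1 ∨ ¬p3) → ¬(p2 → p2))) ∨ ((((p3 → p3) → p1) ↔ (p3 → (p3 ↔ p3))) ∨ (¬¬p2 ↔ (p2 ∨ p2))) = 0 ∨ 1/3 = 1/3
p2 ∨ p3 = 1/6 ∨ 1/3 = 1/3
p2 ∨ (p2 ∨ p3) = 1/6 ∨ 1/3 = 1/3
¬(p2 ∨ (p2 ∨ p3)) = ¬1/3 = 0
p1 ∨ p1 = 1/3 ∨ 1/3 = 1/3
p1 ∨ (p1 ∨ p1) = 1/3 ∨ 1/3 = 1/3
¬(p2 ∨ (p2 ∨ p3)) ∨ (p1 ∨ (p1 ∨ p1)) = 0 ∨ 1/3 = 1/3
p2 ↔ p2 = 1/6 ↔ 1/6 = 1
(p2 ↔ p2) → p1 = 1 → 1/3 = 1/3
¬p1 = ¬1/3 = 0
((p2 ↔ p2) → p1) → ¬p1 = 1/3 → 0 = 0
p2 → p2 = 1/6 → 1/6 = 1
(p2 → p2) → p2 = 1 → 1/6 = 1/6
((p2 → p2) → p2) → p1 = 1/6 → 1/3 = 1
(((p2 ↔ p2) → p1) → ¬p1) → (((p2 → p2) → p2) → p1) = 0 → 1 = 1
(¬(p2 ∨ (p2 ∨ p3)) ∨ (p1 ∨ (p1 ∨ p1))) → ((((p2 ↔ p2) → p1) → ¬p1) → (((p2 → p2) → p2) → p1)) = 1/3 → 1 = 1
(((¬p1 ∨ (p3 → p3)) ↔ ((p1 ∨ ¬p3) → ¬(p2 → p2))) ∨ ((((p3 → p3) → p1) ↔ (p3 → (p3 ↔ p3))) ∨ (¬¬p2 ↔ (p2 ∨ p2)))) ↔ ((¬(p2 ∨ (p2 ∨ p3)) ∨ (p1 ∨ (p1 ∨ p1))) → ((((p2 ↔ p2) → p1) → ¬p1) → (((p2 → p2) → p2) → p1))) = 1/3 ↔ 1 = 1/3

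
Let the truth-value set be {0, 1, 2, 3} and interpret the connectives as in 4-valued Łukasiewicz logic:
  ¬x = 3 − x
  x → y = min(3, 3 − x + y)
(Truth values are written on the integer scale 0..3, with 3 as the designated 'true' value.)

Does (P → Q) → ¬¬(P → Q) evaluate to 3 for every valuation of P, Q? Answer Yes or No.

Yes

P = 0, Q = 0 ↦ 3
P = 0, Q = 1 ↦ 3
P = 0, Q = 2 ↦ 3
P = 0, Q = 3 ↦ 3
P = 1, Q = 0 ↦ 3
P = 1, Q = 1 ↦ 3
P = 1, Q = 2 ↦ 3
P = 1, Q = 3 ↦ 3
P = 2, Q = 0 ↦ 3
P = 2, Q = 1 ↦ 3
P = 2, Q = 2 ↦ 3
P = 2, Q = 3 ↦ 3
P = 3, Q = 0 ↦ 3
P = 3, Q = 1 ↦ 3
P = 3, Q = 2 ↦ 3
P = 3, Q = 3 ↦ 3
Every assignment gives a value ≥ 3.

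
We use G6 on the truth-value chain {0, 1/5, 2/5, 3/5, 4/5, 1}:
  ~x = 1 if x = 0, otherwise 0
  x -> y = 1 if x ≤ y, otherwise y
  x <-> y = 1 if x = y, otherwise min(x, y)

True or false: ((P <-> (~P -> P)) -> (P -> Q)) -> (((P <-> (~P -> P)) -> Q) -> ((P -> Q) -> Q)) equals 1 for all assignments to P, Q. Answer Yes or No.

No

Counterexample: take P = 1/5, Q = 1/5.
~P = ~1/5 = 0
~P -> P = 0 -> 1/5 = 1
P <-> (~P -> P) = 1/5 <-> 1 = 1/5
P -> Q = 1/5 -> 1/5 = 1
(P <-> (~P -> P)) -> (P -> Q) = 1/5 -> 1 = 1
~P = ~1/5 = 0
~P -> P = 0 -> 1/5 = 1
P <-> (~P -> P) = 1/5 <-> 1 = 1/5
(P <-> (~P -> P)) -> Q = 1/5 -> 1/5 = 1
P -> Q = 1/5 -> 1/5 = 1
(P -> Q) -> Q = 1 -> 1/5 = 1/5
((P <-> (~P -> P)) -> Q) -> ((P -> Q) -> Q) = 1 -> 1/5 = 1/5
((P <-> (~P -> P)) -> (P -> Q)) -> (((P <-> (~P -> P)) -> Q) -> ((P -> Q) -> Q)) = 1 -> 1/5 = 1/5
This gives 1/5 ≠ 1.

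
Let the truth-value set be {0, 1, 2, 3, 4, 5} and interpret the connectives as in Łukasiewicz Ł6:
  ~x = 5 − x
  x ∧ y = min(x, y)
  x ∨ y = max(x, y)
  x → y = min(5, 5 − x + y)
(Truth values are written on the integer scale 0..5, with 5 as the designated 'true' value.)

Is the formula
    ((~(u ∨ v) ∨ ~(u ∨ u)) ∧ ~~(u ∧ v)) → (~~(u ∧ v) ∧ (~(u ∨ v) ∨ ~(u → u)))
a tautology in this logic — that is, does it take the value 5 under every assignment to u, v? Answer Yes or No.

Counterexample: take u = 1, v = 5.
u ∨ v = 1 ∨ 5 = 5
~(u ∨ v) = ~5 = 0
u ∨ u = 1 ∨ 1 = 1
~(u ∨ u) = ~1 = 4
~(u ∨ v) ∨ ~(u ∨ u) = 0 ∨ 4 = 4
u ∧ v = 1 ∧ 5 = 1
~(u ∧ v) = ~1 = 4
~~(u ∧ v) = ~4 = 1
(~(u ∨ v) ∨ ~(u ∨ u)) ∧ ~~(u ∧ v) = 4 ∧ 1 = 1
u ∧ v = 1 ∧ 5 = 1
~(u ∧ v) = ~1 = 4
~~(u ∧ v) = ~4 = 1
u ∨ v = 1 ∨ 5 = 5
~(u ∨ v) = ~5 = 0
u → u = 1 → 1 = 5
~(u → u) = ~5 = 0
~(u ∨ v) ∨ ~(u → u) = 0 ∨ 0 = 0
~~(u ∧ v) ∧ (~(u ∨ v) ∨ ~(u → u)) = 1 ∧ 0 = 0
((~(u ∨ v) ∨ ~(u ∨ u)) ∧ ~~(u ∧ v)) → (~~(u ∧ v) ∧ (~(u ∨ v) ∨ ~(u → u))) = 1 → 0 = 4
This gives 4 ≠ 5.

No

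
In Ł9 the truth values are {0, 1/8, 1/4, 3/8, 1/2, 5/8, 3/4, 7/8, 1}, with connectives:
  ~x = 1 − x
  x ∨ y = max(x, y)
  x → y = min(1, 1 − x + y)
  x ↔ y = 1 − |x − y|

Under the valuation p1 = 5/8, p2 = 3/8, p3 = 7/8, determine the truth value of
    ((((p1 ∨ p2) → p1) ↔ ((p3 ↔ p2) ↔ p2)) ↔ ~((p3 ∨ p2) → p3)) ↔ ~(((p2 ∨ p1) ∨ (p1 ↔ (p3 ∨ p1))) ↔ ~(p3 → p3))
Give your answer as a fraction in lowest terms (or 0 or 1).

p1 ∨ p2 = 5/8 ∨ 3/8 = 5/8
(p1 ∨ p2) → p1 = 5/8 → 5/8 = 1
p3 ↔ p2 = 7/8 ↔ 3/8 = 1/2
(p3 ↔ p2) ↔ p2 = 1/2 ↔ 3/8 = 7/8
((p1 ∨ p2) → p1) ↔ ((p3 ↔ p2) ↔ p2) = 1 ↔ 7/8 = 7/8
p3 ∨ p2 = 7/8 ∨ 3/8 = 7/8
(p3 ∨ p2) → p3 = 7/8 → 7/8 = 1
~((p3 ∨ p2) → p3) = ~1 = 0
(((p1 ∨ p2) → p1) ↔ ((p3 ↔ p2) ↔ p2)) ↔ ~((p3 ∨ p2) → p3) = 7/8 ↔ 0 = 1/8
p2 ∨ p1 = 3/8 ∨ 5/8 = 5/8
p3 ∨ p1 = 7/8 ∨ 5/8 = 7/8
p1 ↔ (p3 ∨ p1) = 5/8 ↔ 7/8 = 3/4
(p2 ∨ p1) ∨ (p1 ↔ (p3 ∨ p1)) = 5/8 ∨ 3/4 = 3/4
p3 → p3 = 7/8 → 7/8 = 1
~(p3 → p3) = ~1 = 0
((p2 ∨ p1) ∨ (p1 ↔ (p3 ∨ p1))) ↔ ~(p3 → p3) = 3/4 ↔ 0 = 1/4
~(((p2 ∨ p1) ∨ (p1 ↔ (p3 ∨ p1))) ↔ ~(p3 → p3)) = ~1/4 = 3/4
((((p1 ∨ p2) → p1) ↔ ((p3 ↔ p2) ↔ p2)) ↔ ~((p3 ∨ p2) → p3)) ↔ ~(((p2 ∨ p1) ∨ (p1 ↔ (p3 ∨ p1))) ↔ ~(p3 → p3)) = 1/8 ↔ 3/4 = 3/8

3/8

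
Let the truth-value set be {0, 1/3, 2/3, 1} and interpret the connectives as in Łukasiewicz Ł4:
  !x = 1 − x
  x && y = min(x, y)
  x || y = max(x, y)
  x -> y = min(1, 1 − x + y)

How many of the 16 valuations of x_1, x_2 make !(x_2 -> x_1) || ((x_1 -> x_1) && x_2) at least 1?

4

x_1 = 0, x_2 = 0 ↦ 0  <
x_1 = 0, x_2 = 1/3 ↦ 1/3  <
x_1 = 0, x_2 = 2/3 ↦ 2/3  <
x_1 = 0, x_2 = 1 ↦ 1  ≥
x_1 = 1/3, x_2 = 0 ↦ 0  <
x_1 = 1/3, x_2 = 1/3 ↦ 1/3  <
x_1 = 1/3, x_2 = 2/3 ↦ 2/3  <
x_1 = 1/3, x_2 = 1 ↦ 1  ≥
x_1 = 2/3, x_2 = 0 ↦ 0  <
x_1 = 2/3, x_2 = 1/3 ↦ 1/3  <
x_1 = 2/3, x_2 = 2/3 ↦ 2/3  <
x_1 = 2/3, x_2 = 1 ↦ 1  ≥
x_1 = 1, x_2 = 0 ↦ 0  <
x_1 = 1, x_2 = 1/3 ↦ 1/3  <
x_1 = 1, x_2 = 2/3 ↦ 2/3  <
x_1 = 1, x_2 = 1 ↦ 1  ≥
So 4 of the 16 assignments meet the threshold.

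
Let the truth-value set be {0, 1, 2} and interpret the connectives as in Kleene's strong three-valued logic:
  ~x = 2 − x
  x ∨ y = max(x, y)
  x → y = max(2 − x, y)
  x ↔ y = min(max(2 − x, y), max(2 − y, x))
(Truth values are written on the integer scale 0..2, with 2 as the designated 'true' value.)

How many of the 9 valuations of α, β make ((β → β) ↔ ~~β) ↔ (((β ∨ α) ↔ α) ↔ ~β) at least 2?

α = 0, β = 0 ↦ 0  <
α = 0, β = 1 ↦ 1  <
α = 0, β = 2 ↦ 2  ≥
α = 1, β = 0 ↦ 1  <
α = 1, β = 1 ↦ 1  <
α = 1, β = 2 ↦ 1  <
α = 2, β = 0 ↦ 0  <
α = 2, β = 1 ↦ 1  <
α = 2, β = 2 ↦ 0  <
So 1 of the 9 assignments meets the threshold.

1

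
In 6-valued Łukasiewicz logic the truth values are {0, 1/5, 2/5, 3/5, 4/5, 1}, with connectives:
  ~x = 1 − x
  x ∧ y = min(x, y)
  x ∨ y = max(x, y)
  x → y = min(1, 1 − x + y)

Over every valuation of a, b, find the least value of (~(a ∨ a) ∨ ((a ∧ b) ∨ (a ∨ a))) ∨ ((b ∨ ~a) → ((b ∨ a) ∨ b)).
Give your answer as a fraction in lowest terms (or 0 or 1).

4/5

Take a = 1/5, b = 0:
a ∨ a = 1/5 ∨ 1/5 = 1/5
~(a ∨ a) = ~1/5 = 4/5
a ∧ b = 1/5 ∧ 0 = 0
a ∨ a = 1/5 ∨ 1/5 = 1/5
(a ∧ b) ∨ (a ∨ a) = 0 ∨ 1/5 = 1/5
~(a ∨ a) ∨ ((a ∧ b) ∨ (a ∨ a)) = 4/5 ∨ 1/5 = 4/5
~a = ~1/5 = 4/5
b ∨ ~a = 0 ∨ 4/5 = 4/5
b ∨ a = 0 ∨ 1/5 = 1/5
(b ∨ a) ∨ b = 1/5 ∨ 0 = 1/5
(b ∨ ~a) → ((b ∨ a) ∨ b) = 4/5 → 1/5 = 2/5
(~(a ∨ a) ∨ ((a ∧ b) ∨ (a ∨ a))) ∨ ((b ∨ ~a) → ((b ∨ a) ∨ b)) = 4/5 ∨ 2/5 = 4/5
No assignment yields a value below 4/5, so this is the minimum.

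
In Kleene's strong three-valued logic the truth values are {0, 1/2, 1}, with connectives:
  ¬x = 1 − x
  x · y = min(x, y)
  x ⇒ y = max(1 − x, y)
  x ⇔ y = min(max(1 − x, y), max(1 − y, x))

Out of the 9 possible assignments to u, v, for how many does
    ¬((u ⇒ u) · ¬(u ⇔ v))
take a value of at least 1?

u = 0, v = 0 ↦ 1  ≥
u = 0, v = 1/2 ↦ 1/2  <
u = 0, v = 1 ↦ 0  <
u = 1/2, v = 0 ↦ 1/2  <
u = 1/2, v = 1/2 ↦ 1/2  <
u = 1/2, v = 1 ↦ 1/2  <
u = 1, v = 0 ↦ 0  <
u = 1, v = 1/2 ↦ 1/2  <
u = 1, v = 1 ↦ 1  ≥
So 2 of the 9 assignments meet the threshold.

2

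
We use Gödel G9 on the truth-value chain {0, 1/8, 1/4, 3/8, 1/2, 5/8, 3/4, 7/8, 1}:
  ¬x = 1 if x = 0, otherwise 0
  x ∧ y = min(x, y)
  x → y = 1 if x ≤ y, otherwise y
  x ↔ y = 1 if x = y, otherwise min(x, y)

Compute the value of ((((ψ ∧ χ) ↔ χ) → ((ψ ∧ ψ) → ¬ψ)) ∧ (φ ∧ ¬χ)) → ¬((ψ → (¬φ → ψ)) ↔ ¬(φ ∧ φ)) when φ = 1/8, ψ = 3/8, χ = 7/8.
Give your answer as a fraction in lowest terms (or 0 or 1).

ψ ∧ χ = 3/8 ∧ 7/8 = 3/8
(ψ ∧ χ) ↔ χ = 3/8 ↔ 7/8 = 3/8
ψ ∧ ψ = 3/8 ∧ 3/8 = 3/8
¬ψ = ¬3/8 = 0
(ψ ∧ ψ) → ¬ψ = 3/8 → 0 = 0
((ψ ∧ χ) ↔ χ) → ((ψ ∧ ψ) → ¬ψ) = 3/8 → 0 = 0
¬χ = ¬7/8 = 0
φ ∧ ¬χ = 1/8 ∧ 0 = 0
(((ψ ∧ χ) ↔ χ) → ((ψ ∧ ψ) → ¬ψ)) ∧ (φ ∧ ¬χ) = 0 ∧ 0 = 0
¬φ = ¬1/8 = 0
¬φ → ψ = 0 → 3/8 = 1
ψ → (¬φ → ψ) = 3/8 → 1 = 1
φ ∧ φ = 1/8 ∧ 1/8 = 1/8
¬(φ ∧ φ) = ¬1/8 = 0
(ψ → (¬φ → ψ)) ↔ ¬(φ ∧ φ) = 1 ↔ 0 = 0
¬((ψ → (¬φ → ψ)) ↔ ¬(φ ∧ φ)) = ¬0 = 1
((((ψ ∧ χ) ↔ χ) → ((ψ ∧ ψ) → ¬ψ)) ∧ (φ ∧ ¬χ)) → ¬((ψ → (¬φ → ψ)) ↔ ¬(φ ∧ φ)) = 0 → 1 = 1

1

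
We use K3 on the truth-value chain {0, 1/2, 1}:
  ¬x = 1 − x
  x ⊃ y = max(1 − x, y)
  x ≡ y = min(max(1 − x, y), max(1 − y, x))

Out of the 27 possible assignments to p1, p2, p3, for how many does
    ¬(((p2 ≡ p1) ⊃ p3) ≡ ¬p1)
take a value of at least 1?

value 1: 6 assignments (counts)
value 1/2: 15 assignments
value 0: 6 assignments
So 6 of the 27 assignments meet the threshold.

6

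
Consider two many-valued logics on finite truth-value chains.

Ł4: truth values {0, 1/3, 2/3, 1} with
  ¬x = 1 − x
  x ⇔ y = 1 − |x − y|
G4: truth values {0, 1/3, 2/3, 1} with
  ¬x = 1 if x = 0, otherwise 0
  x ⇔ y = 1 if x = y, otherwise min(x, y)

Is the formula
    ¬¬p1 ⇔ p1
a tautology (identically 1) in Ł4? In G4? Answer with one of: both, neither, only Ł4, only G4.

In Ł4: every assignment gives 1 — tautology.
In G4: at p1 = 1/3 the value is 1/3 — not a tautology.

only Ł4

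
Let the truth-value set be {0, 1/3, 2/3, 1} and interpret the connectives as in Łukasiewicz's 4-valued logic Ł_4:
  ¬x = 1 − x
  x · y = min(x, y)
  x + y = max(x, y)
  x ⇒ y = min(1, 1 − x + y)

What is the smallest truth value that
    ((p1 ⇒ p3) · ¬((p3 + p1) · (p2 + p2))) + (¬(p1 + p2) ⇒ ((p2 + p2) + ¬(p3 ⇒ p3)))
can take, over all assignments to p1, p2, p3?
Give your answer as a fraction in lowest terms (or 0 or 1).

2/3

Take p1 = 0, p2 = 1/3, p3 = 1/3:
p1 ⇒ p3 = 0 ⇒ 1/3 = 1
p3 + p1 = 1/3 + 0 = 1/3
p2 + p2 = 1/3 + 1/3 = 1/3
(p3 + p1) · (p2 + p2) = 1/3 · 1/3 = 1/3
¬((p3 + p1) · (p2 + p2)) = ¬1/3 = 2/3
(p1 ⇒ p3) · ¬((p3 + p1) · (p2 + p2)) = 1 · 2/3 = 2/3
p1 + p2 = 0 + 1/3 = 1/3
¬(p1 + p2) = ¬1/3 = 2/3
p2 + p2 = 1/3 + 1/3 = 1/3
p3 ⇒ p3 = 1/3 ⇒ 1/3 = 1
¬(p3 ⇒ p3) = ¬1 = 0
(p2 + p2) + ¬(p3 ⇒ p3) = 1/3 + 0 = 1/3
¬(p1 + p2) ⇒ ((p2 + p2) + ¬(p3 ⇒ p3)) = 2/3 ⇒ 1/3 = 2/3
((p1 ⇒ p3) · ¬((p3 + p1) · (p2 + p2))) + (¬(p1 + p2) ⇒ ((p2 + p2) + ¬(p3 ⇒ p3))) = 2/3 + 2/3 = 2/3
No assignment yields a value below 2/3, so this is the minimum.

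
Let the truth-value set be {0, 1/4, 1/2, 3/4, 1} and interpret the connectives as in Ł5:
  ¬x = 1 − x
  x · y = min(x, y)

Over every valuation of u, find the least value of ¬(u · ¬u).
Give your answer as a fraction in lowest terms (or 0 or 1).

Take u = 1/2:
¬u = ¬1/2 = 1/2
u · ¬u = 1/2 · 1/2 = 1/2
¬(u · ¬u) = ¬1/2 = 1/2
No assignment yields a value below 1/2, so this is the minimum.

1/2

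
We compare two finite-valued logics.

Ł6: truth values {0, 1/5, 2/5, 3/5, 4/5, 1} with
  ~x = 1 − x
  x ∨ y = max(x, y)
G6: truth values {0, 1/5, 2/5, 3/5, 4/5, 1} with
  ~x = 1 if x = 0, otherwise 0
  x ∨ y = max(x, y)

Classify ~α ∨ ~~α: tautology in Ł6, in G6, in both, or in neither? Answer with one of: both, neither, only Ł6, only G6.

In Ł6: at α = 1/5 the value is 4/5 — not a tautology.
In G6: every assignment gives 1 — tautology.

only G6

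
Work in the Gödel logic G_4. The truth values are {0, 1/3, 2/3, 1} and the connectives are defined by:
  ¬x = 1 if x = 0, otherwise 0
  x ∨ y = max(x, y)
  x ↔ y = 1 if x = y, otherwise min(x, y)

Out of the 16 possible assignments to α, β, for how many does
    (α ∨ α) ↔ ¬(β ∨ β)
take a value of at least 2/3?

α = 0, β = 0 ↦ 0  <
α = 0, β = 1/3 ↦ 1  ≥
α = 0, β = 2/3 ↦ 1  ≥
α = 0, β = 1 ↦ 1  ≥
α = 1/3, β = 0 ↦ 1/3  <
α = 1/3, β = 1/3 ↦ 0  <
α = 1/3, β = 2/3 ↦ 0  <
α = 1/3, β = 1 ↦ 0  <
α = 2/3, β = 0 ↦ 2/3  ≥
α = 2/3, β = 1/3 ↦ 0  <
α = 2/3, β = 2/3 ↦ 0  <
α = 2/3, β = 1 ↦ 0  <
α = 1, β = 0 ↦ 1  ≥
α = 1, β = 1/3 ↦ 0  <
α = 1, β = 2/3 ↦ 0  <
α = 1, β = 1 ↦ 0  <
So 5 of the 16 assignments meet the threshold.

5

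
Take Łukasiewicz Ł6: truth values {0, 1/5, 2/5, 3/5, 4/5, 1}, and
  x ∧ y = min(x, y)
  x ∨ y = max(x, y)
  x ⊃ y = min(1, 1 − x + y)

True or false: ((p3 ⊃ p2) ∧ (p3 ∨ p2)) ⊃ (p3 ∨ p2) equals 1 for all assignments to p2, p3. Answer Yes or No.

Yes

At p2 = 1/5, p3 = 1/5, for instance:
p3 ⊃ p2 = 1/5 ⊃ 1/5 = 1
p3 ∨ p2 = 1/5 ∨ 1/5 = 1/5
(p3 ⊃ p2) ∧ (p3 ∨ p2) = 1 ∧ 1/5 = 1/5
((p3 ⊃ p2) ∧ (p3 ∨ p2)) ⊃ (p3 ∨ p2) = 1/5 ⊃ 1/5 = 1
and checking the remaining 35 assignments likewise gives ≥ 1 in every case.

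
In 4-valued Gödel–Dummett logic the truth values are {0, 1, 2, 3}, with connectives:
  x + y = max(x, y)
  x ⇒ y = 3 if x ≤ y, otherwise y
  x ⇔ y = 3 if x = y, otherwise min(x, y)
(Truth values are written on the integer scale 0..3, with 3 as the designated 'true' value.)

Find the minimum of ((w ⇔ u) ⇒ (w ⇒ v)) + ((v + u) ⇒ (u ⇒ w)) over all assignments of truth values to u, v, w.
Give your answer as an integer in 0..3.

Take u = 2, v = 0, w = 1:
w ⇔ u = 1 ⇔ 2 = 1
w ⇒ v = 1 ⇒ 0 = 0
(w ⇔ u) ⇒ (w ⇒ v) = 1 ⇒ 0 = 0
v + u = 0 + 2 = 2
u ⇒ w = 2 ⇒ 1 = 1
(v + u) ⇒ (u ⇒ w) = 2 ⇒ 1 = 1
((w ⇔ u) ⇒ (w ⇒ v)) + ((v + u) ⇒ (u ⇒ w)) = 0 + 1 = 1
No assignment yields a value below 1, so this is the minimum.

1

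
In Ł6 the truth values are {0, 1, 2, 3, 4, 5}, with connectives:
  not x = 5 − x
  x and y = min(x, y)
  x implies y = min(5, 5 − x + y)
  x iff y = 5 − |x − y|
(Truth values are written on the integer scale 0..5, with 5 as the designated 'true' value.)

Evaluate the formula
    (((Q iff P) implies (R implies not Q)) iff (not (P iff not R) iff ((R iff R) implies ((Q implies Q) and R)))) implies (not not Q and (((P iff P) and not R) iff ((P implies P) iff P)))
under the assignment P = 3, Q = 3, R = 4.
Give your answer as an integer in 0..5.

Q iff P = 3 iff 3 = 5
not Q = not 3 = 2
R implies not Q = 4 implies 2 = 3
(Q iff P) implies (R implies not Q) = 5 implies 3 = 3
not R = not 4 = 1
P iff not R = 3 iff 1 = 3
not (P iff not R) = not 3 = 2
R iff R = 4 iff 4 = 5
Q implies Q = 3 implies 3 = 5
(Q implies Q) and R = 5 and 4 = 4
(R iff R) implies ((Q implies Q) and R) = 5 implies 4 = 4
not (P iff not R) iff ((R iff R) implies ((Q implies Q) and R)) = 2 iff 4 = 3
((Q iff P) implies (R implies not Q)) iff (not (P iff not R) iff ((R iff R) implies ((Q implies Q) and R))) = 3 iff 3 = 5
not Q = not 3 = 2
not not Q = not 2 = 3
P iff P = 3 iff 3 = 5
not R = not 4 = 1
(P iff P) and not R = 5 and 1 = 1
P implies P = 3 implies 3 = 5
(P implies P) iff P = 5 iff 3 = 3
((P iff P) and not R) iff ((P implies P) iff P) = 1 iff 3 = 3
not not Q and (((P iff P) and not R) iff ((P implies P) iff P)) = 3 and 3 = 3
(((Q iff P) implies (R implies not Q)) iff (not (P iff not R) iff ((R iff R) implies ((Q implies Q) and R)))) implies (not not Q and (((P iff P) and not R) iff ((P implies P) iff P))) = 5 implies 3 = 3

3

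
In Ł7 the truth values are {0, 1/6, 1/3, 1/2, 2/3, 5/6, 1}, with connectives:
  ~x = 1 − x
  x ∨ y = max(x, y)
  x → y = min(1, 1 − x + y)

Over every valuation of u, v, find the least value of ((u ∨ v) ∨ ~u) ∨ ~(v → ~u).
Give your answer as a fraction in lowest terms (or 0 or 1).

Take u = 1/2, v = 0:
u ∨ v = 1/2 ∨ 0 = 1/2
~u = ~1/2 = 1/2
(u ∨ v) ∨ ~u = 1/2 ∨ 1/2 = 1/2
~u = ~1/2 = 1/2
v → ~u = 0 → 1/2 = 1
~(v → ~u) = ~1 = 0
((u ∨ v) ∨ ~u) ∨ ~(v → ~u) = 1/2 ∨ 0 = 1/2
No assignment yields a value below 1/2, so this is the minimum.

1/2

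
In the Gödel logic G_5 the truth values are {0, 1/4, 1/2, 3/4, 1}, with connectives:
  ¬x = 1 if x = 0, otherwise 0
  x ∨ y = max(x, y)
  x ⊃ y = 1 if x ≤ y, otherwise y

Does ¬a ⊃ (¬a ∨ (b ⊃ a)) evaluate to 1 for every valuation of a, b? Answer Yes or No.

Yes

At a = 0, b = 1/4, for instance:
¬a = ¬0 = 1
b ⊃ a = 1/4 ⊃ 0 = 0
¬a ∨ (b ⊃ a) = 1 ∨ 0 = 1
¬a ⊃ (¬a ∨ (b ⊃ a)) = 1 ⊃ 1 = 1
and checking the remaining 24 assignments likewise gives ≥ 1 in every case.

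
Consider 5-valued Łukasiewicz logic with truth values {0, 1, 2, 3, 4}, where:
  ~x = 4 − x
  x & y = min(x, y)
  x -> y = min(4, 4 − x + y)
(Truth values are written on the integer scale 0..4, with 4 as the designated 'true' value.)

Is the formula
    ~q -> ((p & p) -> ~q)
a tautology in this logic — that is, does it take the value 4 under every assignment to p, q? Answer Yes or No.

At p = 2, q = 2, for instance:
~q = ~2 = 2
p & p = 2 & 2 = 2
(p & p) -> ~q = 2 -> 2 = 4
~q -> ((p & p) -> ~q) = 2 -> 4 = 4
and checking the remaining 24 assignments likewise gives ≥ 4 in every case.

Yes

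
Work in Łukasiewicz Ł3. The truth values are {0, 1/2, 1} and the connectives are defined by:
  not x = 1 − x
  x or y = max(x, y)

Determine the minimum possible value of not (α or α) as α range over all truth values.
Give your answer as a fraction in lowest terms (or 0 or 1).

0

Take α = 1:
α or α = 1 or 1 = 1
not (α or α) = not 1 = 0
No assignment yields a value below 0, so this is the minimum.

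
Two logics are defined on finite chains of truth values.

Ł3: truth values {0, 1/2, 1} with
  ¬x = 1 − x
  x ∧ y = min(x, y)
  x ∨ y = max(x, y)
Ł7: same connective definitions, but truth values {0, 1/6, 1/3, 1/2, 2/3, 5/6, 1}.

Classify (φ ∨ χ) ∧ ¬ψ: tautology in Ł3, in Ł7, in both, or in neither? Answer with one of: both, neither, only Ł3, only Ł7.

neither

In Ł3: at φ = 0, ψ = 0, χ = 0 the value is 0 — not a tautology.
In Ł7: at φ = 0, ψ = 0, χ = 0 the value is 0 — not a tautology.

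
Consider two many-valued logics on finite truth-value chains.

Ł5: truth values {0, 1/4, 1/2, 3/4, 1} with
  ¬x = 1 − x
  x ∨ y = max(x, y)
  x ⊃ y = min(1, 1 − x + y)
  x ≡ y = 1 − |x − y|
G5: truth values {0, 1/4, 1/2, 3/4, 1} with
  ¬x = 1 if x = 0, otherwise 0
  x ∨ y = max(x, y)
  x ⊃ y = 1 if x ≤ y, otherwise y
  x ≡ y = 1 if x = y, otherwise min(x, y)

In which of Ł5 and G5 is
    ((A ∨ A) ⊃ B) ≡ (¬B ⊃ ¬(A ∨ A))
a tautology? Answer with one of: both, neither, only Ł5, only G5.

In Ł5: every assignment gives 1 — tautology.
In G5: at A = 1/2, B = 1/4 the value is 1/4 — not a tautology.

only Ł5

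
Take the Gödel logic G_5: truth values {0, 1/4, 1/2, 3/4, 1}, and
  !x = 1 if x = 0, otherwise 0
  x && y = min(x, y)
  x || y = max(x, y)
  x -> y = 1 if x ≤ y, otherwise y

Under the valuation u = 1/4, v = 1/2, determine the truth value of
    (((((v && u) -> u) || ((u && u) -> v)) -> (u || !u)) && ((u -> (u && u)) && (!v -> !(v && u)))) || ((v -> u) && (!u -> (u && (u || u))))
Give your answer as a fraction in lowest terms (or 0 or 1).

1/4

v && u = 1/2 && 1/4 = 1/4
(v && u) -> u = 1/4 -> 1/4 = 1
u && u = 1/4 && 1/4 = 1/4
(u && u) -> v = 1/4 -> 1/2 = 1
((v && u) -> u) || ((u && u) -> v) = 1 || 1 = 1
!u = !1/4 = 0
u || !u = 1/4 || 0 = 1/4
(((v && u) -> u) || ((u && u) -> v)) -> (u || !u) = 1 -> 1/4 = 1/4
u && u = 1/4 && 1/4 = 1/4
u -> (u && u) = 1/4 -> 1/4 = 1
!v = !1/2 = 0
v && u = 1/2 && 1/4 = 1/4
!(v && u) = !1/4 = 0
!v -> !(v && u) = 0 -> 0 = 1
(u -> (u && u)) && (!v -> !(v && u)) = 1 && 1 = 1
((((v && u) -> u) || ((u && u) -> v)) -> (u || !u)) && ((u -> (u && u)) && (!v -> !(v && u))) = 1/4 && 1 = 1/4
v -> u = 1/2 -> 1/4 = 1/4
!u = !1/4 = 0
u || u = 1/4 || 1/4 = 1/4
u && (u || u) = 1/4 && 1/4 = 1/4
!u -> (u && (u || u)) = 0 -> 1/4 = 1
(v -> u) && (!u -> (u && (u || u))) = 1/4 && 1 = 1/4
(((((v && u) -> u) || ((u && u) -> v)) -> (u || !u)) && ((u -> (u && u)) && (!v -> !(v && u)))) || ((v -> u) && (!u -> (u && (u || u)))) = 1/4 || 1/4 = 1/4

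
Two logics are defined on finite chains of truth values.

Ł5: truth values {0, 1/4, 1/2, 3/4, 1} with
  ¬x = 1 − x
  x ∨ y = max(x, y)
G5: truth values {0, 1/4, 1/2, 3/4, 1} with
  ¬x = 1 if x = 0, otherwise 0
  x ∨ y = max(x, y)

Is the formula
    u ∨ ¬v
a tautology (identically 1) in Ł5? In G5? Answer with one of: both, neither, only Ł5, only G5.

In Ł5: at u = 0, v = 1/4 the value is 3/4 — not a tautology.
In G5: at u = 0, v = 1/4 the value is 0 — not a tautology.

neither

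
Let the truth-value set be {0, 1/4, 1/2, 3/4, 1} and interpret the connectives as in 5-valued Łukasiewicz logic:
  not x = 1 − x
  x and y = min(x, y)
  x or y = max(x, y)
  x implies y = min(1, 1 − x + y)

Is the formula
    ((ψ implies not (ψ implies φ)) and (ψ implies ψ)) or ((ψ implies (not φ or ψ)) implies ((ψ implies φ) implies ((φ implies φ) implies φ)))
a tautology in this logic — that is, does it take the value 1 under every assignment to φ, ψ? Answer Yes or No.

No

Counterexample: take φ = 1/4, ψ = 1/4.
ψ implies φ = 1/4 implies 1/4 = 1
not (ψ implies φ) = not 1 = 0
ψ implies not (ψ implies φ) = 1/4 implies 0 = 3/4
ψ implies ψ = 1/4 implies 1/4 = 1
(ψ implies not (ψ implies φ)) and (ψ implies ψ) = 3/4 and 1 = 3/4
not φ = not 1/4 = 3/4
not φ or ψ = 3/4 or 1/4 = 3/4
ψ implies (not φ or ψ) = 1/4 implies 3/4 = 1
ψ implies φ = 1/4 implies 1/4 = 1
φ implies φ = 1/4 implies 1/4 = 1
(φ implies φ) implies φ = 1 implies 1/4 = 1/4
(ψ implies φ) implies ((φ implies φ) implies φ) = 1 implies 1/4 = 1/4
(ψ implies (not φ or ψ)) implies ((ψ implies φ) implies ((φ implies φ) implies φ)) = 1 implies 1/4 = 1/4
((ψ implies not (ψ implies φ)) and (ψ implies ψ)) or ((ψ implies (not φ or ψ)) implies ((ψ implies φ) implies ((φ implies φ) implies φ))) = 3/4 or 1/4 = 3/4
This gives 3/4 ≠ 1.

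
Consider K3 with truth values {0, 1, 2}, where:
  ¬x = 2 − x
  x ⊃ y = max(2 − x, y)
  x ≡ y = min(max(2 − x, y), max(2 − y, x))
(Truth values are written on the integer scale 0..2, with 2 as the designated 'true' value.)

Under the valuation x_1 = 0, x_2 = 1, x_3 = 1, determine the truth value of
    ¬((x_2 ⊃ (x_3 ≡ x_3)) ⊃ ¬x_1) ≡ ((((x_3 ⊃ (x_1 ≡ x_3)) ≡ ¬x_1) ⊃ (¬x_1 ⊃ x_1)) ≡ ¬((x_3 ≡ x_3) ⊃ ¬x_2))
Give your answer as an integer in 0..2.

1

x_3 ≡ x_3 = 1 ≡ 1 = 1
x_2 ⊃ (x_3 ≡ x_3) = 1 ⊃ 1 = 1
¬x_1 = ¬0 = 2
(x_2 ⊃ (x_3 ≡ x_3)) ⊃ ¬x_1 = 1 ⊃ 2 = 2
¬((x_2 ⊃ (x_3 ≡ x_3)) ⊃ ¬x_1) = ¬2 = 0
x_1 ≡ x_3 = 0 ≡ 1 = 1
x_3 ⊃ (x_1 ≡ x_3) = 1 ⊃ 1 = 1
¬x_1 = ¬0 = 2
(x_3 ⊃ (x_1 ≡ x_3)) ≡ ¬x_1 = 1 ≡ 2 = 1
¬x_1 = ¬0 = 2
¬x_1 ⊃ x_1 = 2 ⊃ 0 = 0
((x_3 ⊃ (x_1 ≡ x_3)) ≡ ¬x_1) ⊃ (¬x_1 ⊃ x_1) = 1 ⊃ 0 = 1
x_3 ≡ x_3 = 1 ≡ 1 = 1
¬x_2 = ¬1 = 1
(x_3 ≡ x_3) ⊃ ¬x_2 = 1 ⊃ 1 = 1
¬((x_3 ≡ x_3) ⊃ ¬x_2) = ¬1 = 1
(((x_3 ⊃ (x_1 ≡ x_3)) ≡ ¬x_1) ⊃ (¬x_1 ⊃ x_1)) ≡ ¬((x_3 ≡ x_3) ⊃ ¬x_2) = 1 ≡ 1 = 1
¬((x_2 ⊃ (x_3 ≡ x_3)) ⊃ ¬x_1) ≡ ((((x_3 ⊃ (x_1 ≡ x_3)) ≡ ¬x_1) ⊃ (¬x_1 ⊃ x_1)) ≡ ¬((x_3 ≡ x_3) ⊃ ¬x_2)) = 0 ≡ 1 = 1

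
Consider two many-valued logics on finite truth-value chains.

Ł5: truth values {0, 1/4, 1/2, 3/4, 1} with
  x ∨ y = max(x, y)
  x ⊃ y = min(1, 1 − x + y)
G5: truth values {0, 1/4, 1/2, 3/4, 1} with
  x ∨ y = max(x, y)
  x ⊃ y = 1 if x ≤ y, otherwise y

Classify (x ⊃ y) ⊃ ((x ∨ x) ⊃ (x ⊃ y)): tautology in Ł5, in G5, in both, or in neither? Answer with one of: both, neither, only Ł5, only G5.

In Ł5: every assignment gives 1 — tautology.
In G5: every assignment gives 1 — tautology.

both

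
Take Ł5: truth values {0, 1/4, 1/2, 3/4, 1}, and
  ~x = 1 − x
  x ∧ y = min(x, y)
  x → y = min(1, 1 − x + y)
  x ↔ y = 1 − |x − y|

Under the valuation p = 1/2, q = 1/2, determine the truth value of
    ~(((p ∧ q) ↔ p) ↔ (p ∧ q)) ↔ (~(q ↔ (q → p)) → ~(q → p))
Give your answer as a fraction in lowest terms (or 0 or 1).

p ∧ q = 1/2 ∧ 1/2 = 1/2
(p ∧ q) ↔ p = 1/2 ↔ 1/2 = 1
p ∧ q = 1/2 ∧ 1/2 = 1/2
((p ∧ q) ↔ p) ↔ (p ∧ q) = 1 ↔ 1/2 = 1/2
~(((p ∧ q) ↔ p) ↔ (p ∧ q)) = ~1/2 = 1/2
q → p = 1/2 → 1/2 = 1
q ↔ (q → p) = 1/2 ↔ 1 = 1/2
~(q ↔ (q → p)) = ~1/2 = 1/2
q → p = 1/2 → 1/2 = 1
~(q → p) = ~1 = 0
~(q ↔ (q → p)) → ~(q → p) = 1/2 → 0 = 1/2
~(((p ∧ q) ↔ p) ↔ (p ∧ q)) ↔ (~(q ↔ (q → p)) → ~(q → p)) = 1/2 ↔ 1/2 = 1

1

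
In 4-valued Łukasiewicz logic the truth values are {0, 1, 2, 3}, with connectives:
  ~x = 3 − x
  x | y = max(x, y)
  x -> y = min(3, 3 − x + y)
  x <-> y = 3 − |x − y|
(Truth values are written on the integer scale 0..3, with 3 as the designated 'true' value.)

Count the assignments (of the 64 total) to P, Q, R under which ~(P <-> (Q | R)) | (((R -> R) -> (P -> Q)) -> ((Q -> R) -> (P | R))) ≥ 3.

value 3: 47 assignments (counts)
value 2: 12 assignments
value 1: 4 assignments
value 0: 1 assignment
So 47 of the 64 assignments meet the threshold.

47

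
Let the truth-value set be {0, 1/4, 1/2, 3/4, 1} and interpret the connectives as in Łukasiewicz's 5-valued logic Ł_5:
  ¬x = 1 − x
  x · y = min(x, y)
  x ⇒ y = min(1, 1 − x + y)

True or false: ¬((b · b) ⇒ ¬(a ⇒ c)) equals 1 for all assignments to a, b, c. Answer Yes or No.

Counterexample: take a = 0, b = 0, c = 0.
b · b = 0 · 0 = 0
a ⇒ c = 0 ⇒ 0 = 1
¬(a ⇒ c) = ¬1 = 0
(b · b) ⇒ ¬(a ⇒ c) = 0 ⇒ 0 = 1
¬((b · b) ⇒ ¬(a ⇒ c)) = ¬1 = 0
This gives 0 ≠ 1.

No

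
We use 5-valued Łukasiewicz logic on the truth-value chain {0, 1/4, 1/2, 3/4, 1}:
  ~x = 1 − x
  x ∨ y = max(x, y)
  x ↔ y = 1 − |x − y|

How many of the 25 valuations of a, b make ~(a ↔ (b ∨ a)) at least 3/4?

3

value 1: 1 assignment (counts)
value 3/4: 2 assignments (counts)
value 1/2: 3 assignments
value 1/4: 4 assignments
value 0: 15 assignments
So 3 of the 25 assignments meet the threshold.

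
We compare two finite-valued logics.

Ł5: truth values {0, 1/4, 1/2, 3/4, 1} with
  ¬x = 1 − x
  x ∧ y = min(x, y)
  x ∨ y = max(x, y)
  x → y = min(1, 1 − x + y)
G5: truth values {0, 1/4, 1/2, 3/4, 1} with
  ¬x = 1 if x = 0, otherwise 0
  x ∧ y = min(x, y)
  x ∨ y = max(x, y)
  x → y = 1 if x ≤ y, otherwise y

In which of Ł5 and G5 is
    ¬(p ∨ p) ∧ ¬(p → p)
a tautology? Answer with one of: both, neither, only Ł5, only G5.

neither

In Ł5: at p = 0 the value is 0 — not a tautology.
In G5: at p = 0 the value is 0 — not a tautology.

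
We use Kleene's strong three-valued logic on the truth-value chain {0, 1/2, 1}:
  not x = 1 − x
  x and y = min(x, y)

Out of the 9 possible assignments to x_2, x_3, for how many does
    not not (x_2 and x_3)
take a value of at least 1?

1

x_2 = 0, x_3 = 0 ↦ 0  <
x_2 = 0, x_3 = 1/2 ↦ 0  <
x_2 = 0, x_3 = 1 ↦ 0  <
x_2 = 1/2, x_3 = 0 ↦ 0  <
x_2 = 1/2, x_3 = 1/2 ↦ 1/2  <
x_2 = 1/2, x_3 = 1 ↦ 1/2  <
x_2 = 1, x_3 = 0 ↦ 0  <
x_2 = 1, x_3 = 1/2 ↦ 1/2  <
x_2 = 1, x_3 = 1 ↦ 1  ≥
So 1 of the 9 assignments meets the threshold.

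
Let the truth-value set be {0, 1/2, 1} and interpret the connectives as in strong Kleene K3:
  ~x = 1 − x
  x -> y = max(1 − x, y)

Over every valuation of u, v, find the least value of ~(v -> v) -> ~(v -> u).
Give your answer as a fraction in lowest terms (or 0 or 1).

1/2

Take u = 0, v = 1/2:
v -> v = 1/2 -> 1/2 = 1/2
~(v -> v) = ~1/2 = 1/2
v -> u = 1/2 -> 0 = 1/2
~(v -> u) = ~1/2 = 1/2
~(v -> v) -> ~(v -> u) = 1/2 -> 1/2 = 1/2
No assignment yields a value below 1/2, so this is the minimum.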